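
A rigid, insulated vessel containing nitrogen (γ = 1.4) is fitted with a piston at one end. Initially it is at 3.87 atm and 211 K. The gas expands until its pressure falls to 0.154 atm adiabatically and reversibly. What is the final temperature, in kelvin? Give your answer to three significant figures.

T₂ ≈ 84.0 K

Adiabatic: T₂/T₁ = (P₂/P₁)^((γ−1)/γ).
T₂ = 211 × (0.154/3.87)^(0.286) = 83.99 K.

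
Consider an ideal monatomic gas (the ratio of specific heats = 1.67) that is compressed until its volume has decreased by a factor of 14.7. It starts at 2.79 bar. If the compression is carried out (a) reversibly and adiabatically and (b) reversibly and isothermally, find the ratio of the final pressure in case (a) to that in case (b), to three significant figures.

Isothermal: P_b = P₁(V₁/V₂) = 2.79×14.7.
Adiabatic: P_a = P₁(V₁/V₂)^γ = 2.79×14.7^(1.67).
P_a/P_b = (V₁/V₂)^(γ−1) = 14.7^(0.67) = 6.055.

P_adiabatic / P_isothermal ≈ 6.05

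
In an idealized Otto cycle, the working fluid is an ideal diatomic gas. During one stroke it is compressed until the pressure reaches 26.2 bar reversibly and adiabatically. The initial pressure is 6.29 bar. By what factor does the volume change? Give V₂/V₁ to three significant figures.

V₂/V₁ ≈ 0.361

From PV^γ = const, V₂/V₁ = (P₁/P₂)^(1/γ).
For a diatomic ideal gas γ = 7/5.
V₂/V₁ = (6.29/26.2)^(5/7) = 0.3609.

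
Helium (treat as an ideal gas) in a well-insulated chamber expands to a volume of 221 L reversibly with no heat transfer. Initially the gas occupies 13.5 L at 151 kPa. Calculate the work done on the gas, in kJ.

W ≈ -2.58 kJ

γ = 5/3 for a monatomic ideal gas.
P₂ = P₁(V₁/V₂)^γ = 151×(13.5/221)^(5/3) = 1.431 kPa.
For a reversible adiabat, W_by_gas = (P₁V₁ − P₂V₂)/(γ−1).
W_by = (151000×0.0135 − 1431×0.221) / (2/3) = 2583 J.
W_on_gas = −W_by = -2583 J.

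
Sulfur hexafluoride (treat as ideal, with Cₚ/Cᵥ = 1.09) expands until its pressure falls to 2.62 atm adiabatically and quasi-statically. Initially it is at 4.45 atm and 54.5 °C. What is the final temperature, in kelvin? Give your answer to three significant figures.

Along an adiabat T P^((1−γ)/γ) is constant, so T₂ = T₁ (P₂/P₁)^((γ−1)/γ).
T₁ = 54.5 °C = 327.6 K.
T₂ = 327.6 × (2.62/4.45)^(0.0826) = 313.6 K.

T₂ ≈ 314 K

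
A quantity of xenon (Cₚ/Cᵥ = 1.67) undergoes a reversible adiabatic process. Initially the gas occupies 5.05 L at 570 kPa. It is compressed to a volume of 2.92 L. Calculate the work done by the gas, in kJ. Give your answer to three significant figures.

P₂ = P₁(V₁/V₂)^γ = 570×(5.05/2.92)^(1.67) = 1423 kPa.
For a reversible adiabat, W_by_gas = (P₁V₁ − P₂V₂)/(γ−1).
W_by = (570000×0.00505 − 1.423×10^6×0.00292) / (0.67) = -1905 J.

W ≈ -1.91 kJ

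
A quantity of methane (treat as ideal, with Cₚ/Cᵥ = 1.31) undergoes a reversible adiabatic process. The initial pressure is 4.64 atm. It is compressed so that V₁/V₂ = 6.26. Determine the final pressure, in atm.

Adiabatic: P₁V₁^γ = P₂V₂^γ ⇒ P₂ = P₁ (V₁/V₂)^γ.
P₂ = 4.64 × 6.26^(1.31) = 51.29 atm.

P₂ ≈ 51.3 atm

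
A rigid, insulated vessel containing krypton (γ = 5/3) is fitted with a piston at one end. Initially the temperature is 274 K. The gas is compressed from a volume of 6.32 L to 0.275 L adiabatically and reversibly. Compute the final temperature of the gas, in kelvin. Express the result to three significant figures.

Adiabatic: T₁V₁^(γ−1) = T₂V₂^(γ−1) ⇒ T₂ = T₁ (V₁/V₂)^(γ−1).
T₂ = 274 × (6.32/0.275)^(2/3) = 2215 K.

T₂ ≈ 2210 K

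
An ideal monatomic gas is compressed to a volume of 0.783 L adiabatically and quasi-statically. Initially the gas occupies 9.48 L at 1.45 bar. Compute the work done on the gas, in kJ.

γ = 5/3 for a monatomic ideal gas.
P₂ = P₁(V₁/V₂)^γ = 1.45×(9.48/0.783)^(5/3) = 92.56 bar.
For a reversible adiabat, W_by_gas = (P₁V₁ − P₂V₂)/(γ−1).
W_by = (145000×0.00948 − 9.256×10^6×0.000783) / (2/3) = -8810 J.
W_on_gas = −W_by = 8810 J.

W ≈ 8.81 kJ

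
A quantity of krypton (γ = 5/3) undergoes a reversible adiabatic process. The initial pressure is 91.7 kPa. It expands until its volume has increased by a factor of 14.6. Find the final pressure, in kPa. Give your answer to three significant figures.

Adiabatic: P₁V₁^γ = P₂V₂^γ ⇒ P₂ = P₁ (V₁/V₂)^γ.
P₂ = 91.7 × (1/14.6)^(5/3) = 1.051 kPa.

P₂ ≈ 1.05 kPa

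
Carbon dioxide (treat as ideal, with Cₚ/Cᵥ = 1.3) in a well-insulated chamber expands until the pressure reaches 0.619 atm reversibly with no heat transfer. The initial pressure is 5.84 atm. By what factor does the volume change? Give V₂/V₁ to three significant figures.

V₂/V₁ ≈ 5.62

From PV^γ = const, V₂/V₁ = (P₁/P₂)^(1/γ).
V₂/V₁ = (5.84/0.619)^(0.769) = 5.621.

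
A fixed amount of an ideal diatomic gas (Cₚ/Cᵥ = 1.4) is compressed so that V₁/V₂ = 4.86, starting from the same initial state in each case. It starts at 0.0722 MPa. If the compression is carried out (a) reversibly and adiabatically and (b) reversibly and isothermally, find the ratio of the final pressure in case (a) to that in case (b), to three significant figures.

Isothermal: P_b = P₁(V₁/V₂) = 0.0722×4.86.
Adiabatic: P_a = P₁(V₁/V₂)^γ = 0.0722×4.86^(1.4).
P_a/P_b = (V₁/V₂)^(γ−1) = 4.86^(0.4) = 1.882.

P_adiabatic / P_isothermal ≈ 1.88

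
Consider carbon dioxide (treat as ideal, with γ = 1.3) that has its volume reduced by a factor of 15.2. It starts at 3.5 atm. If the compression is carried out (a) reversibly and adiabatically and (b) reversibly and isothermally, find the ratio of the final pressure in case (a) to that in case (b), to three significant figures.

P_adiabatic / P_isothermal ≈ 2.26

Isothermal: P_b = P₁(V₁/V₂) = 3.5×15.2.
Adiabatic: P_a = P₁(V₁/V₂)^γ = 3.5×15.2^(1.3).
P_a/P_b = (V₁/V₂)^(γ−1) = 15.2^(0.3) = 2.262.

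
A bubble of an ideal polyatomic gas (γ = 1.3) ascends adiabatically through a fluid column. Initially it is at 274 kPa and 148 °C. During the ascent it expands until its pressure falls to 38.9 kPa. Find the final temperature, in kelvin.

Along an adiabat T P^((1−γ)/γ) is constant, so T₂ = T₁ (P₂/P₁)^((γ−1)/γ).
T₁ = 148 °C = 421.1 K.
T₂ = 421.1 × (38.9/274)^(0.231) = 268.4 K.

T₂ ≈ 268 K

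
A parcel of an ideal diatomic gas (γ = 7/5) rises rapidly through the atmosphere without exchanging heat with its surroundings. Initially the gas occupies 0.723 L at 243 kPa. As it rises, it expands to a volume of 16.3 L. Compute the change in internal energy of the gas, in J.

P₂ = P₁(V₁/V₂)^γ = 243×(0.723/16.3)^(7/5) = 3.1 kPa.
For a reversible adiabat, W_by_gas = (P₁V₁ − P₂V₂)/(γ−1).
W_by = (243000×0.000723 − 3100×0.0163) / (2/5) = 312.9 J.
Q = 0 ⇒ ΔU = −W_by = -312.9 J.

ΔU ≈ -313 J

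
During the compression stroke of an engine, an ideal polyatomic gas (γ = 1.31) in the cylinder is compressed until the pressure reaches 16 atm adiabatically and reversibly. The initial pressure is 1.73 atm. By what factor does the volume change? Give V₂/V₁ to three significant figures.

From PV^γ = const, V₂/V₁ = (P₁/P₂)^(1/γ).
V₂/V₁ = (1.73/16)^(0.763) = 0.183.

V₂/V₁ ≈ 0.183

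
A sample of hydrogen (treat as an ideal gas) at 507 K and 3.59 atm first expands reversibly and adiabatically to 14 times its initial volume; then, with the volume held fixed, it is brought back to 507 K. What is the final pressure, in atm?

For a diatomic ideal gas γ = 7/5.
Adiabatic step (PV^γ = const): P₂ = 3.59×(1/14)^(7/5) = 0.08923 atm; T₂ = 507×(1/14)^(2/5) = 176.4 K.
Isochoric: P₃ = P₂(T₃/T₂) = 0.08923 × (507/176.4) = 0.2564 atm.

P₃ ≈ 0.256 atm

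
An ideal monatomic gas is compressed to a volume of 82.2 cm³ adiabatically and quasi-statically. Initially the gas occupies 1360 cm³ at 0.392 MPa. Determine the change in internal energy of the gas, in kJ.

γ = 5/3 for a monatomic ideal gas.
P₂ = P₁(V₁/V₂)^γ = 0.392×(1360/82.2)^(5/3) = 42.11 MPa.
For a reversible adiabat, W_by_gas = (P₁V₁ − P₂V₂)/(γ−1).
W_by = (392000×0.00136 − 4.211×10^7×8.22×10^-5) / (2/3) = -4393 J.
Q = 0 ⇒ ΔU = −W_by = 4393 J.

ΔU ≈ 4.39 kJ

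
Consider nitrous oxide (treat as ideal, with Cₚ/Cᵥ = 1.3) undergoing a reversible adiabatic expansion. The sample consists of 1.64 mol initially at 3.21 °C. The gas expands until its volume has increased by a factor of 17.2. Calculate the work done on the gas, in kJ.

For a reversible adiabat TV^(γ−1) is constant, so T₂ = T₁ (V₁/V₂)^(γ−1).
T₁ = 3.21 °C = 276.4 K.
T₂ = 276.4 × (1/17.2)^(0.3) = 117.7 K.
Q = 0, so ΔU = W_on_gas = nCᵥΔT with Cᵥ = R/(γ−1) = 27.71 J/(mol·K).
ΔU = 1.64 × 27.71 × (117.7 − 276.4) = -7211 J.

W ≈ -7.21 kJ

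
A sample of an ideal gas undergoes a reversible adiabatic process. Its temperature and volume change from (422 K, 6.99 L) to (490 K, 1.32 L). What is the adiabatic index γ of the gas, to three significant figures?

γ ≈ 1.09

TV^(γ−1) = const ⇒ γ − 1 = ln(T₂/T₁) / ln(V₁/V₂).
γ = 1 + ln(490/422) / ln(6.99/1.32) = 1.09.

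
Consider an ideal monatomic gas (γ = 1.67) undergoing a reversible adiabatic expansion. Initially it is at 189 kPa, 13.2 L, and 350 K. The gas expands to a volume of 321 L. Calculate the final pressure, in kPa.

Adiabatic: P₁V₁^γ = P₂V₂^γ ⇒ P₂ = P₁ (V₁/V₂)^γ.
P₂ = 189 × (13.2/321)^(1.67) = 0.9161 kPa.

P₂ ≈ 0.916 kPa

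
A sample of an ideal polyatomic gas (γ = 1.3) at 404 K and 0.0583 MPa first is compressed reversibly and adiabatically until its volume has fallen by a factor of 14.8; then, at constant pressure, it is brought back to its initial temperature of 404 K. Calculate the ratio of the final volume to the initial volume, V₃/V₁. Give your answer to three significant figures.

Adiabatic step: V₂/V₁ = 0.06757; T₂ = T₁·14.8^(0.3) = 906.7 K.
Isobaric step: V₃/V₂ = T₃/T₂ = 404/906.7.
V₃/V₁ = (V₂/V₁)(V₃/V₂) = 0.06757 × (404/906.7) = 0.03011.

V₃/V₁ ≈ 0.0301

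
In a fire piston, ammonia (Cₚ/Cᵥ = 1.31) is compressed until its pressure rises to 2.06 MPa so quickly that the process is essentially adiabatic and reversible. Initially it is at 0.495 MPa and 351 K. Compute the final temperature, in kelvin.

T₂ ≈ 492 K

Along an adiabat T P^((1−γ)/γ) is constant, so T₂ = T₁ (P₂/P₁)^((γ−1)/γ).
T₂ = 351 × (2.06/0.495)^(0.237) = 491.9 K.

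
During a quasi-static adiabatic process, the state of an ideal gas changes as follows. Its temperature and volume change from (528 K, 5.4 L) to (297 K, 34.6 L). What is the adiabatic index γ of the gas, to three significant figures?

TV^(γ−1) = const ⇒ γ − 1 = ln(T₂/T₁) / ln(V₁/V₂).
γ = 1 + ln(297/528) / ln(5.4/34.6) = 1.31.

γ ≈ 1.31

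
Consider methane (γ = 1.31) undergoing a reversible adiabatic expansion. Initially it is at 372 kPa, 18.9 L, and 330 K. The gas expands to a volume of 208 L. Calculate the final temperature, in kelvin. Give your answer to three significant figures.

For a reversible adiabat TV^(γ−1) is constant, so T₂ = T₁ (V₁/V₂)^(γ−1).
T₂ = 330 × (18.9/208)^(0.31) = 156.9 K.

T₂ ≈ 157 K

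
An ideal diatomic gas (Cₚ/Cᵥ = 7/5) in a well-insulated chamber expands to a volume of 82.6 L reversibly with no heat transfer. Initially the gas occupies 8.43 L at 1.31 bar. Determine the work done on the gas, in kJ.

P₂ = P₁(V₁/V₂)^γ = 1.31×(8.43/82.6)^(7/5) = 0.05366 bar.
For a reversible adiabat, W_by_gas = (P₁V₁ − P₂V₂)/(γ−1).
W_by = (131000×0.00843 − 5366×0.0826) / (2/5) = 1653 J.
W_on_gas = −W_by = -1653 J.

W ≈ -1.65 kJ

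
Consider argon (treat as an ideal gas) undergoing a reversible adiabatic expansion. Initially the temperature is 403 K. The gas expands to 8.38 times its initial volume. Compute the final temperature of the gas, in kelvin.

Adiabatic: T₁V₁^(γ−1) = T₂V₂^(γ−1) ⇒ T₂ = T₁ (V₁/V₂)^(γ−1).
For a monatomic ideal gas γ = 5/3, so γ−1 = 2/3.
T₂ = 403 × (1/8.38)^(2/3) = 97.68 K.

T₂ ≈ 97.7 K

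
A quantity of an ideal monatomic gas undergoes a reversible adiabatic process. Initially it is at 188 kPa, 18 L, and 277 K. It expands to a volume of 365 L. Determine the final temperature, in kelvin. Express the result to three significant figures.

T₂ ≈ 37.3 K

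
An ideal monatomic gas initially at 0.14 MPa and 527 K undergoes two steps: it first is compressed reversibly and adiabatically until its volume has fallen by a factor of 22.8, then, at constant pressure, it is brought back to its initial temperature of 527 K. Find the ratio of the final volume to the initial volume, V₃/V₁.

V₃/V₁ ≈ 0.00545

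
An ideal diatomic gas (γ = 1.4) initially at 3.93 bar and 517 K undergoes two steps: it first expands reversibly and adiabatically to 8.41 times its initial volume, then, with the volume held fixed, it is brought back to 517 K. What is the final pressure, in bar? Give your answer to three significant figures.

P₃ ≈ 0.467 bar

Adiabatic step (PV^γ = const): P₂ = 3.93×(1/8.41)^(1.4) = 0.1994 bar; T₂ = 517×(1/8.41)^(0.4) = 220.6 K.
Isochoric: P₃ = P₂(T₃/T₂) = 0.1994 × (517/220.6) = 0.4673 bar.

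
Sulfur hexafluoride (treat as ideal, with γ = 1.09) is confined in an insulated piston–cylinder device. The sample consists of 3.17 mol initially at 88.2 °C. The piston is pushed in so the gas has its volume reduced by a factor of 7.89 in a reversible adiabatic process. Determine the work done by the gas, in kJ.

Adiabatic: T₁V₁^(γ−1) = T₂V₂^(γ−1) ⇒ T₂ = T₁ (V₁/V₂)^(γ−1).
T₁ = 88.2 °C = 361.3 K.
T₂ = 361.3 × 7.89^(0.09) = 435.2 K.
Q = 0, so ΔU = W_on_gas = nCᵥΔT with Cᵥ = R/(γ−1) = 92.38 J/(mol·K).
ΔU = 3.17 × 92.38 × (435.2 − 361.3) = 21620 J.
Work done by the gas = −ΔU = -21620 J.

W ≈ -21.6 kJ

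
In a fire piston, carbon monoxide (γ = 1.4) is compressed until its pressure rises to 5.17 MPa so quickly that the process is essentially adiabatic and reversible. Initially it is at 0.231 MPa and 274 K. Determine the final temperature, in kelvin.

T₂ ≈ 666 K

Along an adiabat T P^((1−γ)/γ) is constant, so T₂ = T₁ (P₂/P₁)^((γ−1)/γ).
T₂ = 274 × (5.17/0.231)^(0.286) = 665.9 K.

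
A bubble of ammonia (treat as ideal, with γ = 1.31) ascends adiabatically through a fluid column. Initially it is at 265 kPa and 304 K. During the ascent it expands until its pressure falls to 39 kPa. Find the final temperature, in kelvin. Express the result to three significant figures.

T₂ ≈ 193 K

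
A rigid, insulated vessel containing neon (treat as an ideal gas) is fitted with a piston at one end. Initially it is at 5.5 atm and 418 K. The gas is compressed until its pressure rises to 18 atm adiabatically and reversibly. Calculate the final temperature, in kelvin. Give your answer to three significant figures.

T₂ ≈ 672 K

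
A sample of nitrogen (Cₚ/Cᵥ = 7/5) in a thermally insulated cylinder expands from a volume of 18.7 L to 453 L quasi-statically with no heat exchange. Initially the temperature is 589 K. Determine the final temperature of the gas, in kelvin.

Adiabatic: T₁V₁^(γ−1) = T₂V₂^(γ−1) ⇒ T₂ = T₁ (V₁/V₂)^(γ−1).
T₂ = 589 × (18.7/453)^(2/5) = 164.6 K.

T₂ ≈ 165 K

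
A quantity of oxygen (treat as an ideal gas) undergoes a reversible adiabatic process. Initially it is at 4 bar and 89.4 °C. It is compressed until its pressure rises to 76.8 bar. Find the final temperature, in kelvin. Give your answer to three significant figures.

Along an adiabat T P^((1−γ)/γ) is constant, so T₂ = T₁ (P₂/P₁)^((γ−1)/γ).
For a diatomic ideal gas γ = 7/5, so (γ−1)/γ = 2/7.
T₁ = 89.4 °C = 362.5 K.
T₂ = 362.5 × (76.8/4)^(2/7) = 843.4 K.

T₂ ≈ 843 K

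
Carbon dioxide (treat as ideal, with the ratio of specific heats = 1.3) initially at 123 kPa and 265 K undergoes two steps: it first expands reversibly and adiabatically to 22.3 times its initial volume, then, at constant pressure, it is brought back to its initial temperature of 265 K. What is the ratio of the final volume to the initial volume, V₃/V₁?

Adiabatic step: V₂/V₁ = 22.3; T₂ = T₁·(1/22.3)^(0.3) = 104.4 K.
Isobaric step: V₃/V₂ = T₃/T₂ = 265/104.4.
V₃/V₁ = (V₂/V₁)(V₃/V₂) = 22.3 × (265/104.4) = 56.6.

V₃/V₁ ≈ 56.6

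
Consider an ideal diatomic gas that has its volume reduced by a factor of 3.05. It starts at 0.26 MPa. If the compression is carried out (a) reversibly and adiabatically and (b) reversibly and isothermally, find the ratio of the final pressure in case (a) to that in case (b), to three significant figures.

For a diatomic ideal gas γ = 7/5.
Isothermal: P_b = P₁(V₁/V₂) = 0.26×3.05.
Adiabatic: P_a = P₁(V₁/V₂)^γ = 0.26×3.05^(7/5).
P_a/P_b = (V₁/V₂)^(γ−1) = 3.05^(2/5) = 1.562.

P_adiabatic / P_isothermal ≈ 1.56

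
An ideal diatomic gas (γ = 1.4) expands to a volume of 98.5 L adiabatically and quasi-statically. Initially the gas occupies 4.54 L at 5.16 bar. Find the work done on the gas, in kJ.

W ≈ -4.15 kJ

P₂ = P₁(V₁/V₂)^γ = 5.16×(4.54/98.5)^(1.4) = 0.06946 bar.
For a reversible adiabat, W_by_gas = (P₁V₁ − P₂V₂)/(γ−1).
W_by = (516000×0.00454 − 6946×0.0985) / (0.4) = 4146 J.
W_on_gas = −W_by = -4146 J.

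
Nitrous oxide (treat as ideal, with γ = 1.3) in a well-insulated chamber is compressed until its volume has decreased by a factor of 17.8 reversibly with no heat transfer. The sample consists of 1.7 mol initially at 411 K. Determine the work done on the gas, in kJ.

Adiabatic: T₁V₁^(γ−1) = T₂V₂^(γ−1) ⇒ T₂ = T₁ (V₁/V₂)^(γ−1).
T₂ = 411 × 17.8^(0.3) = 974.9 K.
Q = 0, so ΔU = W_on_gas = nCᵥΔT with Cᵥ = R/(γ−1) = 27.71 J/(mol·K).
ΔU = 1.7 × 27.71 × (974.9 − 411) = 26570 J.

W ≈ 26.6 kJ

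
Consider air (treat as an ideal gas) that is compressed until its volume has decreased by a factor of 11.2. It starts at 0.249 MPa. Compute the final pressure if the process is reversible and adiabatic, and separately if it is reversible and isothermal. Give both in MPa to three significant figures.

For a diatomic ideal gas γ = 7/5.
Isothermal: P₂ = P₁(V₁/V₂) = 0.249×11.2 = 2.789 MPa.
Adiabatic: P₂ = P₁(V₁/V₂)^γ = 0.249×11.2^(7/5) = 7.33 MPa.

adiabatic: 7.33 MPa; isothermal: 2.79 MPa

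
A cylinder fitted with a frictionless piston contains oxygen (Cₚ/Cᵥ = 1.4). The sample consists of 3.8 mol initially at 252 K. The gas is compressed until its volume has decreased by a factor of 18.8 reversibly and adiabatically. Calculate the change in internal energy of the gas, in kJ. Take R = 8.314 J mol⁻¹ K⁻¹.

For a reversible adiabat TV^(γ−1) is constant, so T₂ = T₁ (V₁/V₂)^(γ−1).
T₂ = 252 × 18.8^(0.4) = 814.8 K.
Q = 0, so ΔU = W_on_gas = nCᵥΔT with Cᵥ = R/(γ−1) = 20.79 J/(mol·K).
ΔU = 3.8 × 20.79 × (814.8 − 252) = 44450 J.

ΔU ≈ 44.5 kJ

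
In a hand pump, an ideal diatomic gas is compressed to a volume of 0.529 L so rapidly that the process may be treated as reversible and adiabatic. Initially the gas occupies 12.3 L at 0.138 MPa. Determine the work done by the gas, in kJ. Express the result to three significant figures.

W ≈ -10.7 kJ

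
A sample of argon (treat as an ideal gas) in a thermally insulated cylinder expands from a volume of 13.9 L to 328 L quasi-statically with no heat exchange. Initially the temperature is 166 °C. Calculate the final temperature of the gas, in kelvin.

T₂ ≈ 53.4 K

For a reversible adiabat TV^(γ−1) is constant, so T₂ = T₁ (V₁/V₂)^(γ−1).
For a monatomic ideal gas γ = 5/3, so γ−1 = 2/3.
T₁ = 166 °C = 439.1 K.
T₂ = 439.1 × (13.9/328)^(2/3) = 53.38 K.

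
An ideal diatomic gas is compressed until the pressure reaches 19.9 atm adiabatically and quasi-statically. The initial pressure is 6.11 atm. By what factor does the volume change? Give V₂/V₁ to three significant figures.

From PV^γ = const, V₂/V₁ = (P₁/P₂)^(1/γ).
For a diatomic ideal gas γ = 7/5.
V₂/V₁ = (6.11/19.9)^(5/7) = 0.4302.

V₂/V₁ ≈ 0.430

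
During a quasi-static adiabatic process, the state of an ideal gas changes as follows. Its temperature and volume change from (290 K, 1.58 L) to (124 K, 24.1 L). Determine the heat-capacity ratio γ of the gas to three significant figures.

γ ≈ 1.31

TV^(γ−1) = const ⇒ γ − 1 = ln(T₂/T₁) / ln(V₁/V₂).
γ = 1 + ln(124/290) / ln(1.58/24.1) = 1.312.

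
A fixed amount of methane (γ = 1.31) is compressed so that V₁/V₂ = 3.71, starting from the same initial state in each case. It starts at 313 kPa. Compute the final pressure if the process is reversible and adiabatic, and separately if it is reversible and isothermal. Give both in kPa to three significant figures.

Isothermal: P₂ = P₁(V₁/V₂) = 313×3.71 = 1161 kPa.
Adiabatic: P₂ = P₁(V₁/V₂)^γ = 313×3.71^(1.31) = 1744 kPa.

adiabatic: 1740 kPa; isothermal: 1160 kPa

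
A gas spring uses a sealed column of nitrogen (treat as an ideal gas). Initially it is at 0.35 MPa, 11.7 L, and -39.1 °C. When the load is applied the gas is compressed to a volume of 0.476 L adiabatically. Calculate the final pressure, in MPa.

Adiabatic: P₁V₁^γ = P₂V₂^γ ⇒ P₂ = P₁ (V₁/V₂)^γ.
γ = 7/5 for a diatomic ideal gas.
P₂ = 0.35 × (11.7/0.476)^(7/5) = 30.97 MPa.

P₂ ≈ 31.0 MPa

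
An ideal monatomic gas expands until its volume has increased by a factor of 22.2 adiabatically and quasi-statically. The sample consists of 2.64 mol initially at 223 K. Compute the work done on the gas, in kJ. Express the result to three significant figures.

W ≈ -6.41 kJ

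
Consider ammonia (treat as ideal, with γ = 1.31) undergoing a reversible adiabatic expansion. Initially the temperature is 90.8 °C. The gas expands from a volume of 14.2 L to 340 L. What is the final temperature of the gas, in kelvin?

T₂ ≈ 136 K

For a reversible adiabat TV^(γ−1) is constant, so T₂ = T₁ (V₁/V₂)^(γ−1).
T₁ = 90.8 °C = 363.9 K.
T₂ = 363.9 × (14.2/340)^(0.31) = 136 K.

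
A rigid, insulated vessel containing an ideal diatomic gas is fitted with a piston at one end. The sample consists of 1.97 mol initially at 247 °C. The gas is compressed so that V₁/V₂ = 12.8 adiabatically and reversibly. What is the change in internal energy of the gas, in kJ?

ΔU ≈ 37.8 kJ

Adiabatic: T₁V₁^(γ−1) = T₂V₂^(γ−1) ⇒ T₂ = T₁ (V₁/V₂)^(γ−1).
γ = 7/5 for a diatomic ideal gas, so γ−1 = 2/5.
T₁ = 247 °C = 520.1 K.
T₂ = 520.1 × 12.8^(2/5) = 1442 K.
Q = 0, so ΔU = W_on_gas = nCᵥΔT with Cᵥ = R/(γ−1) = 20.79 J/(mol·K).
ΔU = 1.97 × 20.79 × (1442 − 520.1) = 37750 J.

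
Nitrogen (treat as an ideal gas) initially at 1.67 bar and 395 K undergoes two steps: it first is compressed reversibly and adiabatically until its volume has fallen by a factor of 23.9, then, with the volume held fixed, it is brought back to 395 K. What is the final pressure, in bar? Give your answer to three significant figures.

P₃ ≈ 39.9 bar

For a diatomic ideal gas γ = 7/5.
Adiabatic step (PV^γ = const): P₂ = 1.67×23.9^(7/5) = 142.1 bar; T₂ = 395×23.9^(2/5) = 1406 K.
Isochoric: P₃ = P₂(T₃/T₂) = 142.1 × (395/1406) = 39.91 bar.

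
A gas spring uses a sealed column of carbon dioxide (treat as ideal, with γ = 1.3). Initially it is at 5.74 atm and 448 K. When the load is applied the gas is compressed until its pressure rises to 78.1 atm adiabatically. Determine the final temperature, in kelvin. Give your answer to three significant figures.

T₂ ≈ 818 K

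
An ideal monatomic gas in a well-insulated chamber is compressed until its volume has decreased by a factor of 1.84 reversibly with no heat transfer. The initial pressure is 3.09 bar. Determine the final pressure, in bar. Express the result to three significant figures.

P₂ ≈ 8.54 bar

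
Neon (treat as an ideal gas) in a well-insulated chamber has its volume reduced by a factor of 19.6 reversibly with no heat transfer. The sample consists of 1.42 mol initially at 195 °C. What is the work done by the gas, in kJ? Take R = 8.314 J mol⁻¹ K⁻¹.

W ≈ -52.0 kJ

Adiabatic: T₁V₁^(γ−1) = T₂V₂^(γ−1) ⇒ T₂ = T₁ (V₁/V₂)^(γ−1).
γ = 5/3 for a monatomic ideal gas, so γ−1 = 2/3.
T₁ = 195 °C = 468.1 K.
T₂ = 468.1 × 19.6^(2/3) = 3403 K.
Q = 0, so ΔU = W_on_gas = nCᵥΔT with Cᵥ = R/(γ−1) = 12.47 J/(mol·K).
ΔU = 1.42 × 12.47 × (3403 − 468.1) = 51980 J.
Work done by the gas = −ΔU = -51980 J.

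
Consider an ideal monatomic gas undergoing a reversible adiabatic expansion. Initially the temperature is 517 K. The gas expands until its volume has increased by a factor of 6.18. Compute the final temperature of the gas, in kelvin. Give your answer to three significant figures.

T₂ ≈ 154 K

For a reversible adiabat TV^(γ−1) is constant, so T₂ = T₁ (V₁/V₂)^(γ−1).
For a monatomic ideal gas γ = 5/3, so γ−1 = 2/3.
T₂ = 517 × (1/6.18)^(2/3) = 153.5 K.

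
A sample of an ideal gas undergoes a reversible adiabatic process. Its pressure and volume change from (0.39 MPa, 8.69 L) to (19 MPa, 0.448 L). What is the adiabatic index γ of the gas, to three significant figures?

PV^γ = const ⇒ γ = ln(P₂/P₁) / ln(V₁/V₂).
γ = ln(19/0.39) / ln(8.69/0.448) = 1.311.

γ ≈ 1.31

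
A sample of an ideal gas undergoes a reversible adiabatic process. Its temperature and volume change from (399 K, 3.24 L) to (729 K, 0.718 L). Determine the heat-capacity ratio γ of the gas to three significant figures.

γ ≈ 1.40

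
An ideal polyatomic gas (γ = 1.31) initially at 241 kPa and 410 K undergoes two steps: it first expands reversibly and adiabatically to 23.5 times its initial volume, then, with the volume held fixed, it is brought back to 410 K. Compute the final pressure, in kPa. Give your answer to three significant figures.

Adiabatic step (PV^γ = const): P₂ = 241×(1/23.5)^(1.31) = 3.854 kPa; T₂ = 410×(1/23.5)^(0.31) = 154.1 K.
Isochoric: P₃ = P₂(T₃/T₂) = 3.854 × (410/154.1) = 10.26 kPa.

P₃ ≈ 10.3 kPa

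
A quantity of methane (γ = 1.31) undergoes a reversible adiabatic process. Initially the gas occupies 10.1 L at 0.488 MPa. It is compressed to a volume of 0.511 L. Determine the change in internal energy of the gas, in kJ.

P₂ = P₁(V₁/V₂)^γ = 0.488×(10.1/0.511)^(1.31) = 24.32 MPa.
For a reversible adiabat, W_by_gas = (P₁V₁ − P₂V₂)/(γ−1).
W_by = (488000×0.0101 − 2.432×10^7×0.000511) / (0.31) = -24200 J.
Q = 0 ⇒ ΔU = −W_by = 24200 J.

ΔU ≈ 24.2 kJ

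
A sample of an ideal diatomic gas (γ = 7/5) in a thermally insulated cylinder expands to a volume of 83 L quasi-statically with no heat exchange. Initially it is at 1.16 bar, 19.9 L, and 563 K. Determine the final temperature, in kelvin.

For a reversible adiabat TV^(γ−1) is constant, so T₂ = T₁ (V₁/V₂)^(γ−1).
T₂ = 563 × (19.9/83)^(2/5) = 318 K.

T₂ ≈ 318 K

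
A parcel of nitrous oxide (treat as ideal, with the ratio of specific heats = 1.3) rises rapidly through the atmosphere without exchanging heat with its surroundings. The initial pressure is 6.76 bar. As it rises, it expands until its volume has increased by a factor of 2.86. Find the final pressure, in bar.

Since PV^γ is constant along a reversible adiabat, P₂ = P₁ (V₁/V₂)^γ.
P₂ = 6.76 × (1/2.86)^(1.3) = 1.725 bar.

P₂ ≈ 1.72 bar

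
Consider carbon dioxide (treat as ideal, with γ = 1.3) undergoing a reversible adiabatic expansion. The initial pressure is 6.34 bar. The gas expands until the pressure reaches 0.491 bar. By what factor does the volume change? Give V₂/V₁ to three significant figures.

From PV^γ = const, V₂/V₁ = (P₁/P₂)^(1/γ).
V₂/V₁ = (6.34/0.491)^(0.769) = 7.155.

V₂/V₁ ≈ 7.16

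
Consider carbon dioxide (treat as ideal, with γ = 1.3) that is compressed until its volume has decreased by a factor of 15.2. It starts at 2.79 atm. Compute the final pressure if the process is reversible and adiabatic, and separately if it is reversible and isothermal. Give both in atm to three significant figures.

Isothermal: P₂ = P₁(V₁/V₂) = 2.79×15.2 = 42.41 atm.
Adiabatic: P₂ = P₁(V₁/V₂)^γ = 2.79×15.2^(1.3) = 95.94 atm.

adiabatic: 95.9 atm; isothermal: 42.4 atm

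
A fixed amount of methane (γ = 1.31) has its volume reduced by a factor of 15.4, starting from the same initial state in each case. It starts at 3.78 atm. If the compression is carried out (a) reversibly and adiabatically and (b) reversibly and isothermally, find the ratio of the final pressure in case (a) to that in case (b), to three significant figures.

P_adiabatic / P_isothermal ≈ 2.33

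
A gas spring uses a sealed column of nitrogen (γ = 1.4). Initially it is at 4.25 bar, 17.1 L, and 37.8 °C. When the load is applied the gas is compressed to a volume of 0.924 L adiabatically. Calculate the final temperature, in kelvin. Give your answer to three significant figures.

T₂ ≈ 999 K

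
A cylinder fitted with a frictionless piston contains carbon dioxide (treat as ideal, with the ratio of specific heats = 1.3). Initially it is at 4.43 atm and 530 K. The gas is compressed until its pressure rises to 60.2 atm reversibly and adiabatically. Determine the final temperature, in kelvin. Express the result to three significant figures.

T₂ ≈ 968 K

Adiabatic: T₂/T₁ = (P₂/P₁)^((γ−1)/γ).
T₂ = 530 × (60.2/4.43)^(0.231) = 967.8 K.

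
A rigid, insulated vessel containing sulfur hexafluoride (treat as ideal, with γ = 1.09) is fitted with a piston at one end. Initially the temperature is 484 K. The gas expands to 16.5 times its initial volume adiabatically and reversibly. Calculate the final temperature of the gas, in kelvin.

For a reversible adiabat TV^(γ−1) is constant, so T₂ = T₁ (V₁/V₂)^(γ−1).
T₂ = 484 × (1/16.5)^(0.09) = 376.1 K.

T₂ ≈ 376 K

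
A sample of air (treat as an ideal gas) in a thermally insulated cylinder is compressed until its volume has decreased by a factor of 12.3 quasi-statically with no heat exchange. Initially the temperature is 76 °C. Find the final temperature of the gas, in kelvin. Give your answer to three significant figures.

T₂ ≈ 953 K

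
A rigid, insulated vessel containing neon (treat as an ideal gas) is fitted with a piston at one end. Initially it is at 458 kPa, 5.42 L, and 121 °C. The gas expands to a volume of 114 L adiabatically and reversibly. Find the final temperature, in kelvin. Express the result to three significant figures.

Adiabatic: T₁V₁^(γ−1) = T₂V₂^(γ−1) ⇒ T₂ = T₁ (V₁/V₂)^(γ−1).
γ = 5/3 for a monatomic ideal gas.
T₁ = 121 °C = 394.1 K.
T₂ = 394.1 × (5.42/114)^(2/3) = 51.73 K.

T₂ ≈ 51.7 K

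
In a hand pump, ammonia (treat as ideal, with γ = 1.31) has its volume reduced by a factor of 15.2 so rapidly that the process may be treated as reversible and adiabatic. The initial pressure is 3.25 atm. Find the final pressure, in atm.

P₂ ≈ 115 atm

Since PV^γ is constant along a reversible adiabat, P₂ = P₁ (V₁/V₂)^γ.
P₂ = 3.25 × 15.2^(1.31) = 114.8 atm.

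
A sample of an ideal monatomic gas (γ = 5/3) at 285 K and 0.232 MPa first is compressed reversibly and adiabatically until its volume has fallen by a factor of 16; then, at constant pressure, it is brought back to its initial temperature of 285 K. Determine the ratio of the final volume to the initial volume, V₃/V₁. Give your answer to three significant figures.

Adiabatic step: V₂/V₁ = 0.0625; T₂ = T₁·16^(2/3) = 1810 K.
Isobaric step: V₃/V₂ = T₃/T₂ = 285/1810.
V₃/V₁ = (V₂/V₁)(V₃/V₂) = 0.0625 × (285/1810) = 0.009843.

V₃/V₁ ≈ 0.00984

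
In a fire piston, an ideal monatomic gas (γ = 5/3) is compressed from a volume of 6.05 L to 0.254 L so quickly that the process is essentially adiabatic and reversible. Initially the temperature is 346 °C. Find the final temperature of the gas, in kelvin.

T₂ ≈ 5130 K

For a reversible adiabat TV^(γ−1) is constant, so T₂ = T₁ (V₁/V₂)^(γ−1).
T₁ = 346 °C = 619.1 K.
T₂ = 619.1 × (6.05/0.254)^(2/3) = 5126 K.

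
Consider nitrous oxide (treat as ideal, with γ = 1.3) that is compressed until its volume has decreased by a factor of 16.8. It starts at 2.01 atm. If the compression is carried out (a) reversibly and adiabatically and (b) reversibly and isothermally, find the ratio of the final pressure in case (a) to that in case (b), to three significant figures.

P_adiabatic / P_isothermal ≈ 2.33

Isothermal: P_b = P₁(V₁/V₂) = 2.01×16.8.
Adiabatic: P_a = P₁(V₁/V₂)^γ = 2.01×16.8^(1.3).
P_a/P_b = (V₁/V₂)^(γ−1) = 16.8^(0.3) = 2.331.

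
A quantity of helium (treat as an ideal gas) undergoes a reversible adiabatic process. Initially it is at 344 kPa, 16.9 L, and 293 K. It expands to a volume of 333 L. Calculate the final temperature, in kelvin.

For a reversible adiabat TV^(γ−1) is constant, so T₂ = T₁ (V₁/V₂)^(γ−1).
γ = 5/3 for a monatomic ideal gas.
T₂ = 293 × (16.9/333)^(2/3) = 40.16 K.

T₂ ≈ 40.2 K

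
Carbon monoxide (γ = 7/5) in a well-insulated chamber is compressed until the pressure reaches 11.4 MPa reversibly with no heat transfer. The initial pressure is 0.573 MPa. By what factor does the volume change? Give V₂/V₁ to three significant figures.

From PV^γ = const, V₂/V₁ = (P₁/P₂)^(1/γ).
V₂/V₁ = (0.573/11.4)^(5/7) = 0.1181.

V₂/V₁ ≈ 0.118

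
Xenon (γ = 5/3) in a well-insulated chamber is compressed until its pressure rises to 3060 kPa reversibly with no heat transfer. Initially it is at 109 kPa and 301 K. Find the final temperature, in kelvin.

T₂ ≈ 1140 K

Adiabatic: T₂/T₁ = (P₂/P₁)^((γ−1)/γ).
T₂ = 301 × (3060/109)^(2/5) = 1143 K.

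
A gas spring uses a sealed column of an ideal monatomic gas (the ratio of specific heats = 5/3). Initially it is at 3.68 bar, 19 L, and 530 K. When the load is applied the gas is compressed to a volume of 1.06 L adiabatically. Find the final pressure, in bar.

P₂ ≈ 452 bar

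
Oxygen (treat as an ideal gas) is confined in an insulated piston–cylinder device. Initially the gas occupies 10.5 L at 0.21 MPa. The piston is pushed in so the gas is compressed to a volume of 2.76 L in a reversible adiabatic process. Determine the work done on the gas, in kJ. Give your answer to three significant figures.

γ = 7/5 for a diatomic ideal gas.
P₂ = P₁(V₁/V₂)^γ = 0.21×(10.5/2.76)^(7/5) = 1.363 MPa.
For a reversible adiabat, W_by_gas = (P₁V₁ − P₂V₂)/(γ−1).
W_by = (210000×0.0105 − 1.363×10^6×0.00276) / (2/5) = -3895 J.
W_on_gas = −W_by = 3895 J.

W ≈ 3.89 kJ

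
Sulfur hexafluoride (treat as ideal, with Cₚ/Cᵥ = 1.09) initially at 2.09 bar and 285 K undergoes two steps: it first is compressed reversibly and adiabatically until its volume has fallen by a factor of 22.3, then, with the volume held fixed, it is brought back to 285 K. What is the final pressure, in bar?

P₃ ≈ 46.6 bar

Adiabatic step (PV^γ = const): P₂ = 2.09×22.3^(1.09) = 61.63 bar; T₂ = 285×22.3^(0.09) = 376.9 K.
Isochoric: P₃ = P₂(T₃/T₂) = 61.63 × (285/376.9) = 46.61 bar.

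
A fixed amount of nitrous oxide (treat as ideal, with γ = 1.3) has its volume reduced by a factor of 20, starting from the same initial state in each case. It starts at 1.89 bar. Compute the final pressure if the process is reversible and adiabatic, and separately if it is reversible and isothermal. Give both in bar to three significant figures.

adiabatic: 92.9 bar; isothermal: 37.8 bar

Isothermal: P₂ = P₁(V₁/V₂) = 1.89×20 = 37.8 bar.
Adiabatic: P₂ = P₁(V₁/V₂)^γ = 1.89×20^(1.3) = 92.85 bar.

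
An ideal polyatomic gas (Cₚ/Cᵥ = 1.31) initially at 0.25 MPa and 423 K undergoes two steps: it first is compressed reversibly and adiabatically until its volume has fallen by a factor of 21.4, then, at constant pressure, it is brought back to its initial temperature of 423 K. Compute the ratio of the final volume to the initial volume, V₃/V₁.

Adiabatic step: V₂/V₁ = 0.04673; T₂ = T₁·21.4^(0.31) = 1093 K.
Isobaric step: V₃/V₂ = T₃/T₂ = 423/1093.
V₃/V₁ = (V₂/V₁)(V₃/V₂) = 0.04673 × (423/1093) = 0.01808.

V₃/V₁ ≈ 0.0181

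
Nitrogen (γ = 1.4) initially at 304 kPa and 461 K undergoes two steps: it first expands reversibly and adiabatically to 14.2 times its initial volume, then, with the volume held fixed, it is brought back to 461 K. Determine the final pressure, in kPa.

Adiabatic step (PV^γ = const): P₂ = 304×(1/14.2)^(1.4) = 7.407 kPa; T₂ = 461×(1/14.2)^(0.4) = 159.5 K.
Isochoric: P₃ = P₂(T₃/T₂) = 7.407 × (461/159.5) = 21.41 kPa.

P₃ ≈ 21.4 kPa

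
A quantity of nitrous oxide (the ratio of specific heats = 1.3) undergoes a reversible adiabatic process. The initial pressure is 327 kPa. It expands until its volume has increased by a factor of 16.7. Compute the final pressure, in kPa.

P₂ ≈ 8.41 kPa

Adiabatic: P₁V₁^γ = P₂V₂^γ ⇒ P₂ = P₁ (V₁/V₂)^γ.
P₂ = 327 × (1/16.7)^(1.3) = 8.414 kPa.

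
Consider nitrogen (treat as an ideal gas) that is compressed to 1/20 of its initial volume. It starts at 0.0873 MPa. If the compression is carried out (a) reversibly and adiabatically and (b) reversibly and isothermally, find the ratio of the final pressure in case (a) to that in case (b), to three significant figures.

For a diatomic ideal gas γ = 7/5.
Isothermal: P_b = P₁(V₁/V₂) = 0.0873×20.
Adiabatic: P_a = P₁(V₁/V₂)^γ = 0.0873×20^(7/5).
P_a/P_b = (V₁/V₂)^(γ−1) = 20^(2/5) = 3.314.

P_adiabatic / P_isothermal ≈ 3.31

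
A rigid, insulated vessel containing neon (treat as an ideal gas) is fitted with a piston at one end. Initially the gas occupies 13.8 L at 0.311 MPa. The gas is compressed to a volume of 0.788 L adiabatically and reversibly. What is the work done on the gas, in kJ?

γ = 5/3 for a monatomic ideal gas.
P₂ = P₁(V₁/V₂)^γ = 0.311×(13.8/0.788)^(5/3) = 36.73 MPa.
For a reversible adiabat, W_by_gas = (P₁V₁ − P₂V₂)/(γ−1).
W_by = (311000×0.0138 − 3.673×10^7×0.000788) / (2/3) = -36980 J.
W_on_gas = −W_by = 36980 J.

W ≈ 37.0 kJ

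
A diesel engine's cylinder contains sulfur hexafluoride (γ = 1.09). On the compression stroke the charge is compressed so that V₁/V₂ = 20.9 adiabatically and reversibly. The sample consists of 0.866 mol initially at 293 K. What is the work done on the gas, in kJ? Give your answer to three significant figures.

Adiabatic: T₁V₁^(γ−1) = T₂V₂^(γ−1) ⇒ T₂ = T₁ (V₁/V₂)^(γ−1).
T₂ = 293 × 20.9^(0.09) = 385.2 K.
Q = 0, so ΔU = W_on_gas = nCᵥΔT with Cᵥ = R/(γ−1) = 92.38 J/(mol·K).
ΔU = 0.866 × 92.38 × (385.2 − 293) = 7376 J.

W ≈ 7.38 kJ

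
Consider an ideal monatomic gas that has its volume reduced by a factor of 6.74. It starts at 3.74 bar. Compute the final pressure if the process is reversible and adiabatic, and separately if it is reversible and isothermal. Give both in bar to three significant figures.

For a monatomic ideal gas γ = 5/3.
Isothermal: P₂ = P₁(V₁/V₂) = 3.74×6.74 = 25.21 bar.
Adiabatic: P₂ = P₁(V₁/V₂)^γ = 3.74×6.74^(5/3) = 89.94 bar.

adiabatic: 89.9 bar; isothermal: 25.2 bar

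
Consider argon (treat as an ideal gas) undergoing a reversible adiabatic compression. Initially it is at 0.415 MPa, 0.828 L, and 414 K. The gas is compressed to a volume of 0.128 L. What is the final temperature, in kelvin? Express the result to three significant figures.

Adiabatic: T₁V₁^(γ−1) = T₂V₂^(γ−1) ⇒ T₂ = T₁ (V₁/V₂)^(γ−1).
γ = 5/3 for a monatomic ideal gas.
T₂ = 414 × (0.828/0.128)^(2/3) = 1437 K.

T₂ ≈ 1440 K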